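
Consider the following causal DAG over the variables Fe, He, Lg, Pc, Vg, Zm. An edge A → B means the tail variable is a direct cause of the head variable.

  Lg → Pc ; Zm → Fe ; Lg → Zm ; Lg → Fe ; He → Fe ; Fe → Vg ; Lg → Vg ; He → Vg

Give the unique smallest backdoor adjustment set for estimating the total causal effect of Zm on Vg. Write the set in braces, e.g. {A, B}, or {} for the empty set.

{Lg}

Variables eligible for adjustment (non-descendants of Zm, excluding Zm and Vg): {He, Lg, Pc}.
Backdoor paths from Zm to Vg:
  P1: Zm <- Lg -> Fe <- He -> Vg
  P2: Zm <- Lg -> Fe -> Vg
  P3: Zm <- Lg -> Vg
The empty set is not sufficient: P2 (Zm <- Lg -> Fe -> Vg) has no collider blocking it and no conditioned non-collider, so it is open.
Try {Lg}:
  P1: blocked at fork node Lg ∈ conditioning set.
  P2: blocked at fork node Lg ∈ conditioning set.
  P3: blocked at fork node Lg ∈ conditioning set.
{Lg} contains no descendant of Zm and blocks every backdoor path.
No other singleton works — e.g. {Pc} leaves P2 open — so {Lg} is the unique smallest valid adjustment set.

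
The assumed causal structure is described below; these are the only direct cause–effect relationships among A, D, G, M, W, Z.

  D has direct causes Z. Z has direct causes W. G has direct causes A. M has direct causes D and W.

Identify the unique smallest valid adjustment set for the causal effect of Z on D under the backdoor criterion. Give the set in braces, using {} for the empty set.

Variables eligible for adjustment (non-descendants of Z, excluding Z and D): {A, G, W}.
Backdoor paths from Z to D:
  P1: Z <- W -> M <- D
Each backdoor path contains an unconditioned collider, so every path is already blocked with the empty conditioning set:
  P1: blocked at collider M (neither it nor any descendant is in the conditioning set).
The empty set is therefore the unique smallest valid set.

{}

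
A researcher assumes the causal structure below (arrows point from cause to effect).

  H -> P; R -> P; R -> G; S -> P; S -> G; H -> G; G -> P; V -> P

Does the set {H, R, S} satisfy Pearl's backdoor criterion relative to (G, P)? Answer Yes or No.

Backdoor paths from G to P (paths whose first edge points into G):
  P1: G <- H -> P
  P2: G <- S -> P
  P3: G <- R -> P
Condition 1 (no descendant of G in the set): holds — descendants of G are {P}; none are in {H, R, S}.
Condition 2 (every backdoor path blocked by {H, R, S}):
  P1: blocked at fork node H ∈ conditioning set.
  P2: blocked at fork node S ∈ conditioning set.
  P3: blocked at fork node R ∈ conditioning set.
{H, R, S} satisfies the backdoor criterion.

Yes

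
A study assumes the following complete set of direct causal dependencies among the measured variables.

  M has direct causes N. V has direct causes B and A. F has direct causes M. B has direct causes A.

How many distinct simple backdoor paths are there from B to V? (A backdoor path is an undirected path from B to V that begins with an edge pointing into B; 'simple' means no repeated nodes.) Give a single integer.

A backdoor path from B to V is any simple undirected path whose first edge points into B (i.e. leaves B via a parent).
Parents of B: {A}.
Enumerating:
  P1: B <- A -> V
That exhausts the simple backdoor paths. Count: 1.

1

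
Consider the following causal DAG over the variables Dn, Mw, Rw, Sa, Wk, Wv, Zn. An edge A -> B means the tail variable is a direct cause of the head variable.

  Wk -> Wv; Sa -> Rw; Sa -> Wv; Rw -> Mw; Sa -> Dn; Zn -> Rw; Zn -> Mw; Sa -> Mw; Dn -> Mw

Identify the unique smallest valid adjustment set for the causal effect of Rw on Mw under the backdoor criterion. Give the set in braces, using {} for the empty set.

Variables eligible for adjustment (non-descendants of Rw, excluding Rw and Mw): {Dn, Sa, Wk, Wv, Zn}.
Backdoor paths from Rw to Mw:
  P1: Rw <- Sa -> Dn -> Mw
  P2: Rw <- Sa -> Mw
  P3: Rw <- Zn -> Mw
The empty set is not sufficient: P1 (Rw <- Sa -> Dn -> Mw) has no collider blocking it and no conditioned non-collider, so it is open.
Try {Sa, Zn}:
  P1: blocked at fork node Sa ∈ conditioning set.
  P2: blocked at fork node Sa ∈ conditioning set.
  P3: blocked at fork node Zn ∈ conditioning set.
{Sa, Zn} contains no descendant of Rw and blocks every backdoor path.
Every element of {Sa, Zn} is needed (dropping Sa leaves P1 open; dropping Zn leaves P3 open), so no proper subset is valid.
Among all size-2 subsets of the eligible variables, only {Sa, Zn} blocks every backdoor path, so it is the unique smallest valid adjustment set.

{Sa, Zn}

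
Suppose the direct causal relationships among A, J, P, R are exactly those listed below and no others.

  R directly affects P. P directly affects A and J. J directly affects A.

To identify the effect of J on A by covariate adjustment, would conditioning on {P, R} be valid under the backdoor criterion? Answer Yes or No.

Yes

Backdoor paths from J to A (paths whose first edge points into J):
  P1: J <- P -> A
Condition 1 (no descendant of J in the set): holds — descendants of J are {A}; none are in {P, R}.
Condition 2 (every backdoor path blocked by {P, R}):
  P1: blocked at fork node P ∈ conditioning set.
{P, R} satisfies the backdoor criterion.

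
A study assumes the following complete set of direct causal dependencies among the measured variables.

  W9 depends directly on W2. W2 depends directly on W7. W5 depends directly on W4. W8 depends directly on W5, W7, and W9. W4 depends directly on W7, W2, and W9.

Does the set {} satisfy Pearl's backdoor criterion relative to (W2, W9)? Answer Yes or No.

Yes

Backdoor paths from W2 to W9 (paths whose first edge points into W2):
  P1: W2 <- W7 -> W4 <- W9
  P2: W2 <- W7 -> W4 -> W5 -> W8 <- W9
  P3: W2 <- W7 -> W8 <- W9
  P4: W2 <- W7 -> W8 <- W5 <- W4 <- W9
Condition 1 (no descendant of W2 in the set): holds — descendants of W2 are {W4, W5, W8, W9}; none are in {}.
Condition 2 (every backdoor path blocked by {}):
  P1: blocked at collider W4 (neither it nor any descendant is in the conditioning set).
  P2: blocked at collider W8 (neither it nor any descendant is in the conditioning set).
  P3: blocked at collider W8 (neither it nor any descendant is in the conditioning set).
  P4: blocked at collider W8 (neither it nor any descendant is in the conditioning set).
{} satisfies the backdoor criterion.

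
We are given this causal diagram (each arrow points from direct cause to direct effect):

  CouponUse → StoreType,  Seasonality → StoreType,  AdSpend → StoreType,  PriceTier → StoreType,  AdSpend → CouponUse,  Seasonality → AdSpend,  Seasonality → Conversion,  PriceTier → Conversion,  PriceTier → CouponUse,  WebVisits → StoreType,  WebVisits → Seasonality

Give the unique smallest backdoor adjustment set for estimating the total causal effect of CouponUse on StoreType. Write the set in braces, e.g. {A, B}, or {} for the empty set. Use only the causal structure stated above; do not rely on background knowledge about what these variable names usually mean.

{AdSpend, PriceTier}

Variables eligible for adjustment (non-descendants of CouponUse, excluding CouponUse and StoreType): {AdSpend, Conversion, PriceTier, Seasonality, WebVisits}.
Backdoor paths from CouponUse to StoreType:
  P1: CouponUse <- PriceTier -> StoreType
  P2: CouponUse <- PriceTier -> Conversion <- Seasonality <- WebVisits -> StoreType
  P3: CouponUse <- PriceTier -> Conversion <- Seasonality -> AdSpend -> StoreType
  P4: CouponUse <- PriceTier -> Conversion <- Seasonality -> StoreType
  P5: CouponUse <- AdSpend <- Seasonality <- WebVisits -> StoreType
  P6: CouponUse <- AdSpend <- Seasonality -> StoreType
  P7: CouponUse <- AdSpend <- Seasonality -> Conversion <- PriceTier -> StoreType
  P8: CouponUse <- AdSpend -> StoreType
The empty set is not sufficient: P1 (CouponUse <- PriceTier -> StoreType) has no collider blocking it and no conditioned non-collider, so it is open.
Try {AdSpend, PriceTier}:
  P1: blocked at fork node PriceTier ∈ conditioning set.
  P2: blocked at fork node PriceTier ∈ conditioning set.
  P3: blocked at fork node PriceTier ∈ conditioning set.
  P4: blocked at fork node PriceTier ∈ conditioning set.
  P5: blocked at chain node AdSpend ∈ conditioning set.
  P6: blocked at chain node AdSpend ∈ conditioning set.
  P7: blocked at chain node AdSpend ∈ conditioning set.
  P8: blocked at fork node AdSpend ∈ conditioning set.
{AdSpend, PriceTier} contains no descendant of CouponUse and blocks every backdoor path.
Every element of {AdSpend, PriceTier} is needed (dropping AdSpend leaves P5 open; dropping PriceTier leaves P1 open), so no proper subset is valid.
Among all size-2 subsets of the eligible variables, only {AdSpend, PriceTier} blocks every backdoor path, so it is the unique smallest valid adjustment set.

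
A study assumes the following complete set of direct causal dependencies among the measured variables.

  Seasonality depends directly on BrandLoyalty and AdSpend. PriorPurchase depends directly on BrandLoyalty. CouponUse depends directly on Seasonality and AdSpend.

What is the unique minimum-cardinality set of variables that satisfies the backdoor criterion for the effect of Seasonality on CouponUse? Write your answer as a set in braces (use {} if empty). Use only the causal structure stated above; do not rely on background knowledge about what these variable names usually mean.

Variables eligible for adjustment (non-descendants of Seasonality, excluding Seasonality and CouponUse): {AdSpend, BrandLoyalty, PriorPurchase}.
Backdoor paths from Seasonality to CouponUse:
  P1: Seasonality <- AdSpend -> CouponUse
The empty set is not sufficient: P1 (Seasonality <- AdSpend -> CouponUse) has no collider blocking it and no conditioned non-collider, so it is open.
Try {AdSpend}:
  P1: blocked at fork node AdSpend ∈ conditioning set.
{AdSpend} contains no descendant of Seasonality and blocks every backdoor path.
No other singleton works — e.g. {BrandLoyalty} leaves P1 open — so {AdSpend} is the unique smallest valid adjustment set.

{AdSpend}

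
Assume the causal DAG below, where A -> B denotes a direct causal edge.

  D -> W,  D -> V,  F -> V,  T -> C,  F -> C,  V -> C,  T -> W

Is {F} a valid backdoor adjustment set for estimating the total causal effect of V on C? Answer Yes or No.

Yes

Backdoor paths from V to C (paths whose first edge points into V):
  P1: V <- D -> W <- T -> C
  P2: V <- F -> C
Condition 1 (no descendant of V in the set): holds — descendants of V are {C}; none are in {F}.
Condition 2 (every backdoor path blocked by {F}):
  P1: blocked at collider W (neither it nor any descendant is in the conditioning set).
  P2: blocked at fork node F ∈ conditioning set.
{F} satisfies the backdoor criterion.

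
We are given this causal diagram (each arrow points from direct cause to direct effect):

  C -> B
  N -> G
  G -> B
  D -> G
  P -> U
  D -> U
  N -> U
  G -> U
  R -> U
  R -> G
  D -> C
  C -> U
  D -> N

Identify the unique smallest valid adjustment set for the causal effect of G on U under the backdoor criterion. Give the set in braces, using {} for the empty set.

Variables eligible for adjustment (non-descendants of G, excluding G and U): {C, D, N, P, R}.
Backdoor paths from G to U:
  P1: G <- D -> N -> U
  P2: G <- D -> C -> U
  P3: G <- D -> U
  P4: G <- R -> U
  P5: G <- N <- D -> C -> U
  P6: G <- N <- D -> U
  P7: G <- N -> U
The empty set is not sufficient: P1 (G <- D -> N -> U) has no collider blocking it and no conditioned non-collider, so it is open.
Try {D, N, R}:
  P1: blocked at fork node D ∈ conditioning set.
  P2: blocked at fork node D ∈ conditioning set.
  P3: blocked at fork node D ∈ conditioning set.
  P4: blocked at fork node R ∈ conditioning set.
  P5: blocked at chain node N ∈ conditioning set.
  P6: blocked at chain node N ∈ conditioning set.
  P7: blocked at fork node N ∈ conditioning set.
{D, N, R} contains no descendant of G and blocks every backdoor path.
Every element of {D, N, R} is needed (dropping D leaves P2 open; dropping N leaves P7 open; dropping R leaves P4 open), so no proper subset is valid.
Among all size-3 subsets of the eligible variables, only {D, N, R} blocks every backdoor path, so it is the unique smallest valid adjustment set.

{D, N, R}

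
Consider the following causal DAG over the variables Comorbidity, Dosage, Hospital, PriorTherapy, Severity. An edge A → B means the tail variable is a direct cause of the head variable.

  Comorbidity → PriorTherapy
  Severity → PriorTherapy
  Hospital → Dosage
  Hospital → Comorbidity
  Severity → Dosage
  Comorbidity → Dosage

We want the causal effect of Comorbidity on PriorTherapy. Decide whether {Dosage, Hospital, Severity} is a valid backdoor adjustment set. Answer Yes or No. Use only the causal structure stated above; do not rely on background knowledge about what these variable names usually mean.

No

Backdoor paths from Comorbidity to PriorTherapy (paths whose first edge points into Comorbidity):
  P1: Comorbidity <- Hospital -> Dosage <- Severity -> PriorTherapy
Condition 1 (no descendant of Comorbidity in the set): FAILS — Dosage is a descendant of Comorbidity.
Condition 2 (every backdoor path blocked by {Dosage, Hospital, Severity}):
  P1: blocked at fork node Hospital ∈ conditioning set.
{Dosage, Hospital, Severity} does not satisfy the backdoor criterion.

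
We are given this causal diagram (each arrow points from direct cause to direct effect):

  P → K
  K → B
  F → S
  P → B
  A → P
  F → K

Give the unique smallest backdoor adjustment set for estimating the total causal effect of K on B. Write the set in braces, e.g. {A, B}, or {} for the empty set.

Variables eligible for adjustment (non-descendants of K, excluding K and B): {A, F, P, S}.
Backdoor paths from K to B:
  P1: K <- P -> B
The empty set is not sufficient: P1 (K <- P -> B) has no collider blocking it and no conditioned non-collider, so it is open.
Try {P}:
  P1: blocked at fork node P ∈ conditioning set.
{P} contains no descendant of K and blocks every backdoor path.
No other singleton works — e.g. {A} leaves P1 open — so {P} is the unique smallest valid adjustment set.

{P}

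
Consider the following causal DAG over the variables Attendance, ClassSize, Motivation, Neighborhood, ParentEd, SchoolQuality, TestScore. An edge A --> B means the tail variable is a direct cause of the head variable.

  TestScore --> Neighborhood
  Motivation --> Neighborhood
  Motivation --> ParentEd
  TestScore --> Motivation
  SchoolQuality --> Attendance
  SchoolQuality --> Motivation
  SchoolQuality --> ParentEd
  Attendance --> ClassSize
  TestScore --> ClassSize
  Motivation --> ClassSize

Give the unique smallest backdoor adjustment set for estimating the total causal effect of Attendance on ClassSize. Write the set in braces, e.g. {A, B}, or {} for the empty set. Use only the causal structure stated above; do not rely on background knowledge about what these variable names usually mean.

Variables eligible for adjustment (non-descendants of Attendance, excluding Attendance and ClassSize): {Motivation, Neighborhood, ParentEd, SchoolQuality, TestScore}.
Backdoor paths from Attendance to ClassSize:
  P1: Attendance <- SchoolQuality -> Motivation <- TestScore -> ClassSize
  P2: Attendance <- SchoolQuality -> Motivation -> Neighborhood <- TestScore -> ClassSize
  P3: Attendance <- SchoolQuality -> Motivation -> ClassSize
  P4: Attendance <- SchoolQuality -> ParentEd <- Motivation <- TestScore -> ClassSize
  P5: Attendance <- SchoolQuality -> ParentEd <- Motivation -> Neighborhood <- TestScore -> ClassSize
  P6: Attendance <- SchoolQuality -> ParentEd <- Motivation -> ClassSize
The empty set is not sufficient: P3 (Attendance <- SchoolQuality -> Motivation -> ClassSize) has no collider blocking it and no conditioned non-collider, so it is open.
Try {SchoolQuality}:
  P1: blocked at fork node SchoolQuality ∈ conditioning set.
  P2: blocked at fork node SchoolQuality ∈ conditioning set.
  P3: blocked at fork node SchoolQuality ∈ conditioning set.
  P4: blocked at fork node SchoolQuality ∈ conditioning set.
  P5: blocked at fork node SchoolQuality ∈ conditioning set.
  P6: blocked at fork node SchoolQuality ∈ conditioning set.
{SchoolQuality} contains no descendant of Attendance and blocks every backdoor path.
No other singleton works — e.g. {TestScore} leaves P3 open — so {SchoolQuality} is the unique smallest valid adjustment set.

{SchoolQuality}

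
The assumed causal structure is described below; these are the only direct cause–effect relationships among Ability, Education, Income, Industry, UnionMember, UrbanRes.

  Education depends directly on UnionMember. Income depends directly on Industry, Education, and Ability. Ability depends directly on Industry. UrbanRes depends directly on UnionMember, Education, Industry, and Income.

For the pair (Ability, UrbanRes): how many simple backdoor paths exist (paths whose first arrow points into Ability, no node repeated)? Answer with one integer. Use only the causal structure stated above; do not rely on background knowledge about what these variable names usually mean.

A backdoor path from Ability to UrbanRes is any simple undirected path whose first edge points into Ability (i.e. leaves Ability via a parent).
Parents of Ability: {Industry}.
Enumerating:
  P1: Ability <- Industry -> Income <- Education <- UnionMember -> UrbanRes
  P2: Ability <- Industry -> Income <- Education -> UrbanRes
  P3: Ability <- Industry -> Income -> UrbanRes
  P4: Ability <- Industry -> UrbanRes
That exhausts the simple backdoor paths. Count: 4.

4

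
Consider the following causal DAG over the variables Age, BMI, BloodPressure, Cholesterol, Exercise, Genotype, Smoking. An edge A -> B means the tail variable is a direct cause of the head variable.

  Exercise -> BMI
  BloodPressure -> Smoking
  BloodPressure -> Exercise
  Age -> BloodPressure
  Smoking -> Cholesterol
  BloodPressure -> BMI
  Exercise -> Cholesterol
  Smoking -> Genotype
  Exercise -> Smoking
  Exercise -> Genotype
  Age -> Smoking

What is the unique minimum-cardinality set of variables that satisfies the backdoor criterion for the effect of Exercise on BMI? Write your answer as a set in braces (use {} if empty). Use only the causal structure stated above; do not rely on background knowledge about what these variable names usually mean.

Variables eligible for adjustment (non-descendants of Exercise, excluding Exercise and BMI): {Age, BloodPressure}.
Backdoor paths from Exercise to BMI:
  P1: Exercise <- BloodPressure -> BMI
The empty set is not sufficient: P1 (Exercise <- BloodPressure -> BMI) has no collider blocking it and no conditioned non-collider, so it is open.
Try {BloodPressure}:
  P1: blocked at fork node BloodPressure ∈ conditioning set.
{BloodPressure} contains no descendant of Exercise and blocks every backdoor path.
No other singleton works — e.g. {Age} leaves P1 open — so {BloodPressure} is the unique smallest valid adjustment set.

{BloodPressure}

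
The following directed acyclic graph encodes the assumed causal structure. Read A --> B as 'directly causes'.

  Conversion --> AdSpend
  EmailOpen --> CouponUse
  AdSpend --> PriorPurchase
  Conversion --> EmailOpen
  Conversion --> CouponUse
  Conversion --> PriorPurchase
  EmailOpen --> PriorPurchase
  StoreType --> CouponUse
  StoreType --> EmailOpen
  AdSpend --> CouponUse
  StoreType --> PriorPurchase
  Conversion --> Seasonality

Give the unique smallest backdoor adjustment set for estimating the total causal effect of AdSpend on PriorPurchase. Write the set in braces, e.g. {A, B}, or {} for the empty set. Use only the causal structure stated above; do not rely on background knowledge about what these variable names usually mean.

{Conversion}

Variables eligible for adjustment (non-descendants of AdSpend, excluding AdSpend and PriorPurchase): {Conversion, EmailOpen, Seasonality, StoreType}.
Backdoor paths from AdSpend to PriorPurchase:
  P1: AdSpend <- Conversion -> EmailOpen <- StoreType -> PriorPurchase
  P2: AdSpend <- Conversion -> EmailOpen -> CouponUse <- StoreType -> PriorPurchase
  P3: AdSpend <- Conversion -> EmailOpen -> PriorPurchase
  P4: AdSpend <- Conversion -> CouponUse <- StoreType -> EmailOpen -> PriorPurchase
  P5: AdSpend <- Conversion -> CouponUse <- StoreType -> PriorPurchase
  P6: AdSpend <- Conversion -> CouponUse <- EmailOpen <- StoreType -> PriorPurchase
  P7: AdSpend <- Conversion -> CouponUse <- EmailOpen -> PriorPurchase
  P8: AdSpend <- Conversion -> PriorPurchase
The empty set is not sufficient: P3 (AdSpend <- Conversion -> EmailOpen -> PriorPurchase) has no collider blocking it and no conditioned non-collider, so it is open.
Try {Conversion}:
  P1: blocked at fork node Conversion ∈ conditioning set.
  P2: blocked at fork node Conversion ∈ conditioning set.
  P3: blocked at fork node Conversion ∈ conditioning set.
  P4: blocked at fork node Conversion ∈ conditioning set.
  P5: blocked at fork node Conversion ∈ conditioning set.
  P6: blocked at fork node Conversion ∈ conditioning set.
  P7: blocked at fork node Conversion ∈ conditioning set.
  P8: blocked at fork node Conversion ∈ conditioning set.
{Conversion} contains no descendant of AdSpend and blocks every backdoor path.
No other singleton works — e.g. {StoreType} leaves P3 open — so {Conversion} is the unique smallest valid adjustment set.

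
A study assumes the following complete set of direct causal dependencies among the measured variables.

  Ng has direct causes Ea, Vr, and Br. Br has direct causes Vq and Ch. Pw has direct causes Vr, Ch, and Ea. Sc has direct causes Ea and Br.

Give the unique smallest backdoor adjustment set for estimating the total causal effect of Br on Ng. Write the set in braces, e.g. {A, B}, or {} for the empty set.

Variables eligible for adjustment (non-descendants of Br, excluding Br and Ng): {Ch, Ea, Pw, Vq, Vr}.
Backdoor paths from Br to Ng:
  P1: Br <- Ch -> Pw <- Ea -> Ng
  P2: Br <- Ch -> Pw <- Vr -> Ng
Each backdoor path contains an unconditioned collider, so every path is already blocked with the empty conditioning set:
  P1: blocked at collider Pw (neither it nor any descendant is in the conditioning set).
  P2: blocked at collider Pw (neither it nor any descendant is in the conditioning set).
The empty set is therefore the unique smallest valid set.

{}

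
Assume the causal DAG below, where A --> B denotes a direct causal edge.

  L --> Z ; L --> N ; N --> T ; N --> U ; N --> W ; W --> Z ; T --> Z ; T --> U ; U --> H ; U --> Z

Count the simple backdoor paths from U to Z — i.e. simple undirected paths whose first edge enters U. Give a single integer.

A backdoor path from U to Z is any simple undirected path whose first edge points into U (i.e. leaves U via a parent).
Parents of U: {N, T}.
Enumerating:
  P1: U <- N <- L -> Z
  P2: U <- N -> T -> Z
  P3: U <- N -> W -> Z
  P4: U <- T <- N <- L -> Z
  P5: U <- T <- N -> W -> Z
  P6: U <- T -> Z
That exhausts the simple backdoor paths. Count: 6.

6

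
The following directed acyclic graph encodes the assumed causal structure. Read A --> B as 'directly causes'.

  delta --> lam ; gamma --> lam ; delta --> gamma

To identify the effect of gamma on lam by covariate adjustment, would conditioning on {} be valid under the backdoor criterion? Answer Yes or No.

No

Backdoor paths from gamma to lam (paths whose first edge points into gamma):
  P1: gamma <- delta -> lam
Condition 1 (no descendant of gamma in the set): holds — descendants of gamma are {lam}; none are in {}.
Condition 2 (every backdoor path blocked by {}):
  P1: open — no interior node is in the conditioning set.
{} does not satisfy the backdoor criterion.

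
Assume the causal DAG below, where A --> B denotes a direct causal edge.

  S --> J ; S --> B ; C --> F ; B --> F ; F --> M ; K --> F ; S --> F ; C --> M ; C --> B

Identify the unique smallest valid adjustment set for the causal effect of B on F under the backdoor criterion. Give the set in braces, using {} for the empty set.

{C, S}

Variables eligible for adjustment (non-descendants of B, excluding B and F): {C, J, K, S}.
Backdoor paths from B to F:
  P1: B <- S -> F
  P2: B <- C -> F
  P3: B <- C -> M <- F
The empty set is not sufficient: P1 (B <- S -> F) has no collider blocking it and no conditioned non-collider, so it is open.
Try {C, S}:
  P1: blocked at fork node S ∈ conditioning set.
  P2: blocked at fork node C ∈ conditioning set.
  P3: blocked at fork node C ∈ conditioning set.
{C, S} contains no descendant of B and blocks every backdoor path.
Every element of {C, S} is needed (dropping C leaves P2 open; dropping S leaves P1 open), so no proper subset is valid.
Among all size-2 subsets of the eligible variables, only {C, S} blocks every backdoor path, so it is the unique smallest valid adjustment set.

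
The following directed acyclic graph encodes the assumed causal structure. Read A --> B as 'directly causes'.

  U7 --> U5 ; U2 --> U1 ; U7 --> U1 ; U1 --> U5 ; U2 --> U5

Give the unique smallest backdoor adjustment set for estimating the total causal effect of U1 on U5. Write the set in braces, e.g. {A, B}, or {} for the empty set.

{U2, U7}

Variables eligible for adjustment (non-descendants of U1, excluding U1 and U5): {U2, U7}.
Backdoor paths from U1 to U5:
  P1: U1 <- U7 -> U5
  P2: U1 <- U2 -> U5
The empty set is not sufficient: P1 (U1 <- U7 -> U5) has no collider blocking it and no conditioned non-collider, so it is open.
Try {U2, U7}:
  P1: blocked at fork node U7 ∈ conditioning set.
  P2: blocked at fork node U2 ∈ conditioning set.
{U2, U7} contains no descendant of U1 and blocks every backdoor path.
Every element of {U2, U7} is needed (dropping U2 leaves P2 open; dropping U7 leaves P1 open), so no proper subset is valid.
Among all size-2 subsets of the eligible variables, only {U2, U7} blocks every backdoor path, so it is the unique smallest valid adjustment set.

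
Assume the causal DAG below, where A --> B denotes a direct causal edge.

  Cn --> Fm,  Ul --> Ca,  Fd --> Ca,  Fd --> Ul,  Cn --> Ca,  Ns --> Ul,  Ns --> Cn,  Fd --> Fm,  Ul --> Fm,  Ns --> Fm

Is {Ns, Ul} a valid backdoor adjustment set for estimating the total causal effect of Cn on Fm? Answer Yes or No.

Backdoor paths from Cn to Fm (paths whose first edge points into Cn):
  P1: Cn <- Ns -> Ul <- Fd -> Fm
  P2: Cn <- Ns -> Ul -> Ca <- Fd -> Fm
  P3: Cn <- Ns -> Ul -> Fm
  P4: Cn <- Ns -> Fm
Condition 1 (no descendant of Cn in the set): holds — descendants of Cn are {Ca, Fm}; none are in {Ns, Ul}.
Condition 2 (every backdoor path blocked by {Ns, Ul}):
  P1: blocked at fork node Ns ∈ conditioning set.
  P2: blocked at fork node Ns ∈ conditioning set.
  P3: blocked at fork node Ns ∈ conditioning set.
  P4: blocked at fork node Ns ∈ conditioning set.
{Ns, Ul} satisfies the backdoor criterion.

Yes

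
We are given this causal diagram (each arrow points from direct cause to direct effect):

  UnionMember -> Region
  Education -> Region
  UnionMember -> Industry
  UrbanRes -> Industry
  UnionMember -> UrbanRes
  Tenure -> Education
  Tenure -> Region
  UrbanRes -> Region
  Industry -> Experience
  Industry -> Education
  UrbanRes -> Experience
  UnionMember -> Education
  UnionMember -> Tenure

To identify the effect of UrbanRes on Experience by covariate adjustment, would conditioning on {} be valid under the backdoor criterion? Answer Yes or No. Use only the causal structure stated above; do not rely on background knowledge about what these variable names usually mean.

No

Backdoor paths from UrbanRes to Experience (paths whose first edge points into UrbanRes):
  P1: UrbanRes <- UnionMember -> Tenure -> Education <- Industry -> Experience
  P2: UrbanRes <- UnionMember -> Tenure -> Region <- Education <- Industry -> Experience
  P3: UrbanRes <- UnionMember -> Industry -> Experience
  P4: UrbanRes <- UnionMember -> Education <- Industry -> Experience
  P5: UrbanRes <- UnionMember -> Region <- Tenure -> Education <- Industry -> Experience
  P6: UrbanRes <- UnionMember -> Region <- Education <- Industry -> Experience
Condition 1 (no descendant of UrbanRes in the set): holds — descendants of UrbanRes are {Education, Experience, Industry, Region}; none are in {}.
Condition 2 (every backdoor path blocked by {}):
  P1: blocked at collider Education (neither it nor any descendant is in the conditioning set).
  P2: blocked at collider Region (neither it nor any descendant is in the conditioning set).
  P3: open — no interior node is in the conditioning set.
  P4: blocked at collider Education (neither it nor any descendant is in the conditioning set).
  P5: blocked at collider Region (neither it nor any descendant is in the conditioning set).
  P6: blocked at collider Region (neither it nor any descendant is in the conditioning set).
{} does not satisfy the backdoor criterion.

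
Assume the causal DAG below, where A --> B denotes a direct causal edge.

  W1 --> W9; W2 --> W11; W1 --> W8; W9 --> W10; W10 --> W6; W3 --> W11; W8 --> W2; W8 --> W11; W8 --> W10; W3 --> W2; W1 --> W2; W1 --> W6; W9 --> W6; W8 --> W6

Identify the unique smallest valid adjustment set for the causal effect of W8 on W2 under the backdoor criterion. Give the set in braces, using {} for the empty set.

{W1}

Variables eligible for adjustment (non-descendants of W8, excluding W8 and W2): {W1, W3, W9}.
Backdoor paths from W8 to W2:
  P1: W8 <- W1 -> W2
The empty set is not sufficient: P1 (W8 <- W1 -> W2) has no collider blocking it and no conditioned non-collider, so it is open.
Try {W1}:
  P1: blocked at fork node W1 ∈ conditioning set.
{W1} contains no descendant of W8 and blocks every backdoor path.
No other singleton works — e.g. {W3} leaves P1 open — so {W1} is the unique smallest valid adjustment set.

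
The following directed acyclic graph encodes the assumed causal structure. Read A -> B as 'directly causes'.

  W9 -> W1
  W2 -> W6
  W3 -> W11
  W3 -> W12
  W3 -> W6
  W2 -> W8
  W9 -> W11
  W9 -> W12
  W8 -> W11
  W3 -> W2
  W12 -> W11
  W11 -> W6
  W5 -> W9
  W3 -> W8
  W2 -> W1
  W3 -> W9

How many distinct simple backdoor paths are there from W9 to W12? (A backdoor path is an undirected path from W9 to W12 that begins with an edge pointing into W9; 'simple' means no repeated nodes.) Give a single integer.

A backdoor path from W9 to W12 is any simple undirected path whose first edge points into W9 (i.e. leaves W9 via a parent).
Parents of W9: {W3, W5}.
Enumerating:
  P1: W9 <- W3 -> W2 -> W8 -> W11 <- W12
  P2: W9 <- W3 -> W2 -> W6 <- W11 <- W12
  P3: W9 <- W3 -> W12
  P4: W9 <- W3 -> W8 <- W2 -> W6 <- W11 <- W12
  P5: W9 <- W3 -> W8 -> W11 <- W12
  P6: W9 <- W3 -> W11 <- W12
  P7: W9 <- W3 -> W6 <- W2 -> W8 -> W11 <- W12
  P8: W9 <- W3 -> W6 <- W11 <- W12
That exhausts the simple backdoor paths. Count: 8.

8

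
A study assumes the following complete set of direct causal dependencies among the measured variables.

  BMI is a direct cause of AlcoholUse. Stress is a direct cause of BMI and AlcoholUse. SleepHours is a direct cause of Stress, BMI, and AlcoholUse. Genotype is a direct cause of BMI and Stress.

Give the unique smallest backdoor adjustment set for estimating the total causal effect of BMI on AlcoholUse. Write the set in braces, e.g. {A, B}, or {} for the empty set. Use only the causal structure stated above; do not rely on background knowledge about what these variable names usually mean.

{SleepHours, Stress}

Variables eligible for adjustment (non-descendants of BMI, excluding BMI and AlcoholUse): {Genotype, SleepHours, Stress}.
Backdoor paths from BMI to AlcoholUse:
  P1: BMI <- SleepHours -> Stress -> AlcoholUse
  P2: BMI <- SleepHours -> AlcoholUse
  P3: BMI <- Genotype -> Stress <- SleepHours -> AlcoholUse
  P4: BMI <- Genotype -> Stress -> AlcoholUse
  P5: BMI <- Stress <- SleepHours -> AlcoholUse
  P6: BMI <- Stress -> AlcoholUse
The empty set is not sufficient: P1 (BMI <- SleepHours -> Stress -> AlcoholUse) has no collider blocking it and no conditioned non-collider, so it is open.
Try {SleepHours, Stress}:
  P1: blocked at fork node SleepHours ∈ conditioning set.
  P2: blocked at fork node SleepHours ∈ conditioning set.
  P3: blocked at fork node SleepHours ∈ conditioning set.
  P4: blocked at chain node Stress ∈ conditioning set.
  P5: blocked at chain node Stress ∈ conditioning set.
  P6: blocked at fork node Stress ∈ conditioning set.
{SleepHours, Stress} contains no descendant of BMI and blocks every backdoor path.
Every element of {SleepHours, Stress} is needed (dropping SleepHours leaves P2 open; dropping Stress leaves P4 open), so no proper subset is valid.
Among all size-2 subsets of the eligible variables, only {SleepHours, Stress} blocks every backdoor path, so it is the unique smallest valid adjustment set.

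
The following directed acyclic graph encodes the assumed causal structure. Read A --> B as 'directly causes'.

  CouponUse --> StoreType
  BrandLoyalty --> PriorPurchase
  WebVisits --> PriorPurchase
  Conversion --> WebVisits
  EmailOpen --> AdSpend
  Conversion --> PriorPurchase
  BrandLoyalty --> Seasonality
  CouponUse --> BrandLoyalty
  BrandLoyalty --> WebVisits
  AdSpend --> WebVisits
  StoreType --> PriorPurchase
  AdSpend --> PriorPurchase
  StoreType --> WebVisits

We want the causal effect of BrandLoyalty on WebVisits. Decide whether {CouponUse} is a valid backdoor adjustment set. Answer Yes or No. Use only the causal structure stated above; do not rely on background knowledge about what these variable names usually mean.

Backdoor paths from BrandLoyalty to WebVisits (paths whose first edge points into BrandLoyalty):
  P1: BrandLoyalty <- CouponUse -> StoreType -> WebVisits
  P2: BrandLoyalty <- CouponUse -> StoreType -> PriorPurchase <- Conversion -> WebVisits
  P3: BrandLoyalty <- CouponUse -> StoreType -> PriorPurchase <- AdSpend -> WebVisits
  P4: BrandLoyalty <- CouponUse -> StoreType -> PriorPurchase <- WebVisits
Condition 1 (no descendant of BrandLoyalty in the set): holds — descendants of BrandLoyalty are {PriorPurchase, Seasonality, WebVisits}; none are in {CouponUse}.
Condition 2 (every backdoor path blocked by {CouponUse}):
  P1: blocked at fork node CouponUse ∈ conditioning set.
  P2: blocked at fork node CouponUse ∈ conditioning set.
  P3: blocked at fork node CouponUse ∈ conditioning set.
  P4: blocked at fork node CouponUse ∈ conditioning set.
{CouponUse} satisfies the backdoor criterion.

Yes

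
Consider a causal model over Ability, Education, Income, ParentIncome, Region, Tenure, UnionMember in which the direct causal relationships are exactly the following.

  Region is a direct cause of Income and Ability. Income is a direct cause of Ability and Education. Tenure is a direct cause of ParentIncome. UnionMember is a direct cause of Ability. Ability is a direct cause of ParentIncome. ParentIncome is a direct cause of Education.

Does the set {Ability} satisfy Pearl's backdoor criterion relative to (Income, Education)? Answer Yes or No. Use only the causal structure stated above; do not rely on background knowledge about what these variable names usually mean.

No

Backdoor paths from Income to Education (paths whose first edge points into Income):
  P1: Income <- Region -> Ability -> ParentIncome -> Education
Condition 1 (no descendant of Income in the set): FAILS — Ability is a descendant of Income.
Condition 2 (every backdoor path blocked by {Ability}):
  P1: blocked at chain node Ability ∈ conditioning set.
{Ability} does not satisfy the backdoor criterion.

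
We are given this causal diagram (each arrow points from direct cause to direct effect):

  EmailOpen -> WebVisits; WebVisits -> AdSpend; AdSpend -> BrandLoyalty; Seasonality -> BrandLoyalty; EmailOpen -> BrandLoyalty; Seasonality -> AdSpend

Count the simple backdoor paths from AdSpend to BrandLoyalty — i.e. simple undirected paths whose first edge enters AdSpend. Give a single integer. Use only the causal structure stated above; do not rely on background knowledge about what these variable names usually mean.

2

A backdoor path from AdSpend to BrandLoyalty is any simple undirected path whose first edge points into AdSpend (i.e. leaves AdSpend via a parent).
Parents of AdSpend: {Seasonality, WebVisits}.
Enumerating:
  P1: AdSpend <- WebVisits <- EmailOpen -> BrandLoyalty
  P2: AdSpend <- Seasonality -> BrandLoyalty
That exhausts the simple backdoor paths. Count: 2.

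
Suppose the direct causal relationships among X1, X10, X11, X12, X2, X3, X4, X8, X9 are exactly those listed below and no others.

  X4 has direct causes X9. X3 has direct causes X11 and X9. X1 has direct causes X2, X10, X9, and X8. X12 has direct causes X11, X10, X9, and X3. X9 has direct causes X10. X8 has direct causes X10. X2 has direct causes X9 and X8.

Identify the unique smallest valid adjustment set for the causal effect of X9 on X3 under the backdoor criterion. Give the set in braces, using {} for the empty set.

{}

Variables eligible for adjustment (non-descendants of X9, excluding X9 and X3): {X10, X11, X8}.
Backdoor paths from X9 to X3:
  P1: X9 <- X10 -> X12 <- X11 -> X3
  P2: X9 <- X10 -> X12 <- X3
Each backdoor path contains an unconditioned collider, so every path is already blocked with the empty conditioning set:
  P1: blocked at collider X12 (neither it nor any descendant is in the conditioning set).
  P2: blocked at collider X12 (neither it nor any descendant is in the conditioning set).
The empty set is therefore the unique smallest valid set.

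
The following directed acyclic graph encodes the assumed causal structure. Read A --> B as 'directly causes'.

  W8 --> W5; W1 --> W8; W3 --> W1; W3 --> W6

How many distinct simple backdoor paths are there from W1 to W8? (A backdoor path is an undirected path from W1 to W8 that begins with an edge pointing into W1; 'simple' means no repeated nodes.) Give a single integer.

A backdoor path from W1 to W8 is any simple undirected path whose first edge points into W1 (i.e. leaves W1 via a parent).
Parents of W1: {W3}.
No simple path from any parent of W1 reaches W8 without revisiting W1, so there are no backdoor paths.

0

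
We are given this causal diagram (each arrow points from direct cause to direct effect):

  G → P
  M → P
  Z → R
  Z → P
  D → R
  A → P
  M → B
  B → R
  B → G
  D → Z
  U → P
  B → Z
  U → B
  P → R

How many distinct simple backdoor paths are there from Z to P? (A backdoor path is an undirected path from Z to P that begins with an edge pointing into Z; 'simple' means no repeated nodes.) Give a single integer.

A backdoor path from Z to P is any simple undirected path whose first edge points into Z (i.e. leaves Z via a parent).
Parents of Z: {B, D}.
Enumerating:
  P1: Z <- B <- U -> P
  P2: Z <- B <- M -> P
  P3: Z <- B -> G -> P
  P4: Z <- B -> R <- P
  P5: Z <- D -> R <- B <- U -> P
  P6: Z <- D -> R <- B <- M -> P
  P7: Z <- D -> R <- B -> G -> P
  P8: Z <- D -> R <- P
That exhausts the simple backdoor paths. Count: 8.

8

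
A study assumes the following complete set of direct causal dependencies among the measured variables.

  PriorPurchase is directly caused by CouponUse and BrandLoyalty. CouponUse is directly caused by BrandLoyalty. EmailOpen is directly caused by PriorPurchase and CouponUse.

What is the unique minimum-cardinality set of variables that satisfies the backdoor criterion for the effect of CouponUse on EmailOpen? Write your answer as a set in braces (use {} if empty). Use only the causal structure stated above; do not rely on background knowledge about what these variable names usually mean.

{BrandLoyalty}

Variables eligible for adjustment (non-descendants of CouponUse, excluding CouponUse and EmailOpen): {BrandLoyalty}.
Backdoor paths from CouponUse to EmailOpen:
  P1: CouponUse <- BrandLoyalty -> PriorPurchase -> EmailOpen
The empty set is not sufficient: P1 (CouponUse <- BrandLoyalty -> PriorPurchase -> EmailOpen) has no collider blocking it and no conditioned non-collider, so it is open.
Try {BrandLoyalty}:
  P1: blocked at fork node BrandLoyalty ∈ conditioning set.
{BrandLoyalty} contains no descendant of CouponUse and blocks every backdoor path.
{BrandLoyalty} is the unique smallest valid adjustment set.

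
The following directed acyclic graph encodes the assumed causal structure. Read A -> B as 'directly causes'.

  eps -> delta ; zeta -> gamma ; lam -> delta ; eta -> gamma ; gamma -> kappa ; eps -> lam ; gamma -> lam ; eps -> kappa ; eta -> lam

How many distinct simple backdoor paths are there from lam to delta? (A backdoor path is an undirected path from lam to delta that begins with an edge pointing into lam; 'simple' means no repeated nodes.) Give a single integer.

A backdoor path from lam to delta is any simple undirected path whose first edge points into lam (i.e. leaves lam via a parent).
Parents of lam: {eps, eta, gamma}.
Enumerating:
  P1: lam <- eps -> delta
  P2: lam <- eta -> gamma -> kappa <- eps -> delta
  P3: lam <- gamma -> kappa <- eps -> delta
That exhausts the simple backdoor paths. Count: 3.

3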